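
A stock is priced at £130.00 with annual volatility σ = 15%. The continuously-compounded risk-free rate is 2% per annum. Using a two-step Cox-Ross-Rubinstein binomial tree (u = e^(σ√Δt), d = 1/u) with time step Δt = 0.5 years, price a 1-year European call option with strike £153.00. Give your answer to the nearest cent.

£2.05

CRR parameters: u = e^(σ√Δt) = e^(0.15·√0.5) = 1.1119, d = 1/u = 0.8994
Per-period rate: rΔt = 0.02·0.5 = 0.01, so R = e^0.01 = 1.0101
Risk-neutral probability p = (e^0.01 − 0.8994)/(1.1119 − 0.8994) = 0.1107/0.2125 = 0.5208
Terminal stock prices: S_uu = 160.7, S_ud = 130, S_dd = 105.2
Terminal payoffs (S − K): max(7.72, 0) = 7.72, max(-23, 0) = 0, max(-47.85, 0) = 0
Node u (S = 144.5): V_u = e^(−0.01)·[0.5208·7.7204 + 0.4792·0.0000] = 3.9808
Node d (S = 116.9): V_d = e^(−0.01)·[0.5208·0.0000 + 0.4792·0.0000] = 0.0000
Node 0 (S = 130): V_0 = e^(−0.01)·[0.5208·3.9808 + 0.4792·0.0000] = 2.0525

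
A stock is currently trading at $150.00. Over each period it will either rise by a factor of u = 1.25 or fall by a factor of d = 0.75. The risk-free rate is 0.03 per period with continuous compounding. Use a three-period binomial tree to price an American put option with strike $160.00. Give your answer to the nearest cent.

Risk-neutral probability p = (e^0.03 − 0.75)/(1.25 − 0.75) = 0.2805/0.5000 = 0.5609
Terminal stock prices: S_uuu = 293, S_uud = 175.8, S_udd = 105.5, S_ddd = 63.28
Terminal payoffs (K − S): max(-133, 0) = 0, max(-15.78, 0) = 0, max(54.53, 0) = 54.53, max(96.72, 0) = 96.72
Node uu (S = 234.4): continuation = e^(−0.03)·[0.5609·0.0000 + 0.4391·0.0000] = 0.0000; exercise value = 0.0000 ≤ continuation, so V_uu = 0.0000
Node ud (S = 140.6): continuation = e^(−0.03)·[0.5609·0.0000 + 0.4391·54.5312] = 23.2365; exercise value = 19.3750 ≤ continuation, so V_ud = 23.2365
Node dd (S = 84.38): continuation = e^(−0.03)·[0.5609·54.5312 + 0.4391·96.7188] = 70.8963; exercise value = 75.6250 > continuation, so V_dd = 75.6250 (exercise)
Node u (S = 187.5): continuation = e^(−0.03)·[0.5609·0.0000 + 0.4391·23.2365] = 9.9014; exercise value = 0.0000 ≤ continuation, so V_u = 9.9014
Node d (S = 112.5): continuation = e^(−0.03)·[0.5609·23.2365 + 0.4391·75.6250] = 44.8732; exercise value = 47.5000 > continuation, so V_d = 47.5000 (exercise)
Node 0 (S = 150): continuation = e^(−0.03)·[0.5609·9.9014 + 0.4391·47.5000] = 25.6301; exercise value = 10.0000 ≤ continuation, so V_0 = 25.6301

$25.63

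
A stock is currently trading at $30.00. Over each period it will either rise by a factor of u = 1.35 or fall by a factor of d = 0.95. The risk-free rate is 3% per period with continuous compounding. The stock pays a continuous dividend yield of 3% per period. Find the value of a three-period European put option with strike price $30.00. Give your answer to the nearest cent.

$2.62

Per-period risk-free factor R = e^0.03 = 1.0305; dividend-adjusted growth = e^(0.03−0.03) = 1.0000.
Risk-neutral probability p = (1.0000 − 0.95)/(1.35 − 0.95) = 0.0500/0.4000 = 0.1250
Terminal stock prices: S_uuu = 73.81, S_uud = 51.94, S_udd = 36.55, S_ddd = 25.72
Terminal payoffs (K − S): max(-43.81, 0) = 0, max(-21.94, 0) = 0, max(-6.551, 0) = 0, max(4.279, 0) = 4.279
Node uu (S = 54.68): V_uu = e^(−0.03)·[0.1250·0.0000 + 0.8750·0.0000] = 0.0000
Node ud (S = 38.48): V_ud = e^(−0.03)·[0.1250·0.0000 + 0.8750·0.0000] = 0.0000
Node dd (S = 27.07): V_dd = e^(−0.03)·[0.1250·0.0000 + 0.8750·4.2788] = 3.6333
Node u (S = 40.5): V_u = e^(−0.03)·[0.1250·0.0000 + 0.8750·0.0000] = 0.0000
Node d (S = 28.5): V_d = e^(−0.03)·[0.1250·0.0000 + 0.8750·3.6333] = 3.0851
Node 0 (S = 30): V_0 = e^(−0.03)·[0.1250·0.0000 + 0.8750·3.0851] = 2.6197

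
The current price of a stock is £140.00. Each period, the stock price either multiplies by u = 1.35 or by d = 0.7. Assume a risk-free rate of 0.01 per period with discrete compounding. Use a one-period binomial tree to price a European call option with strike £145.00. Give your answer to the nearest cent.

£20.78

Risk-neutral probability p = (1 + 0.01 − 0.7)/(1.35 − 0.7) = 0.3100/0.6500 = 0.4769
Terminal stock prices: S_u = 189, S_d = 98
Terminal payoffs (S − K): max(44, 0) = 44, max(-47, 0) = 0
Node 0 (S = 140): V_0 = 1/1.01·[0.4769·44.0000 + 0.5231·0.0000] = 20.7768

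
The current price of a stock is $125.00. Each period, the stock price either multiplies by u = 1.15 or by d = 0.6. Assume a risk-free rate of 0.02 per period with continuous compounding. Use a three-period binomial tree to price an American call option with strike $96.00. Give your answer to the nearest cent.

Risk-neutral probability p = (e^0.02 − 0.6)/(1.15 − 0.6) = 0.4202/0.5500 = 0.7640
Terminal stock prices: S_uuu = 190.1, S_uud = 99.19, S_udd = 51.75, S_ddd = 27
Terminal payoffs (S − K): max(94.11, 0) = 94.11, max(3.187, 0) = 3.187, max(-44.25, 0) = 0, max(-69, 0) = 0
Node uu (S = 165.3): continuation = e^(−0.02)·[0.7640·94.1094 + 0.2360·3.1875] = 71.2134; exercise value = 69.3125 ≤ continuation, so V_uu = 71.2134
Node ud (S = 86.25): continuation = e^(−0.02)·[0.7640·3.1875 + 0.2360·0.0000] = 2.3870; exercise value = 0.0000 ≤ continuation, so V_ud = 2.3870
Node dd (S = 45): continuation = e^(−0.02)·[0.7640·0.0000 + 0.2360·0.0000] = 0.0000; exercise value = 0.0000 ≤ continuation, so V_dd = 0.0000
Node u (S = 143.8): continuation = e^(−0.02)·[0.7640·71.2134 + 0.2360·2.3870] = 53.8821; exercise value = 47.7500 ≤ continuation, so V_u = 53.8821
Node d (S = 75): continuation = e^(−0.02)·[0.7640·2.3870 + 0.2360·0.0000] = 1.7876; exercise value = 0.0000 ≤ continuation, so V_d = 1.7876
Node 0 (S = 125): continuation = e^(−0.02)·[0.7640·53.8821 + 0.2360·1.7876] = 40.7644; exercise value = 29.0000 ≤ continuation, so V_0 = 40.7644

$40.76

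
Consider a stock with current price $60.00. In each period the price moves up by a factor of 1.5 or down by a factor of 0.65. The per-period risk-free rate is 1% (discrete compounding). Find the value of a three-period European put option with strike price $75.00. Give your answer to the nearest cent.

Risk-neutral probability p = (1 + 0.01 − 0.65)/(1.5 − 0.65) = 0.3600/0.8500 = 0.4235
Terminal stock prices: S_uuu = 202.5, S_uud = 87.75, S_udd = 38.03, S_ddd = 16.48
Terminal payoffs (K − S): max(-127.5, 0) = 0, max(-12.75, 0) = 0, max(36.97, 0) = 36.97, max(58.52, 0) = 58.52
Node uu (S = 135): V_uu = 1/1.01·[0.4235·0.0000 + 0.5765·0.0000] = 0.0000
Node ud (S = 58.5): V_ud = 1/1.01·[0.4235·0.0000 + 0.5765·36.9750] = 21.1040
Node dd (S = 25.35): V_dd = 1/1.01·[0.4235·36.9750 + 0.5765·58.5225] = 48.9074
Node u (S = 90): V_u = 1/1.01·[0.4235·0.0000 + 0.5765·21.1040] = 12.0454
Node d (S = 39): V_d = 1/1.01·[0.4235·21.1040 + 0.5765·48.9074] = 36.7642
Node 0 (S = 60): V_0 = 1/1.01·[0.4235·12.0454 + 0.5765·36.7642] = 26.0347

$26.03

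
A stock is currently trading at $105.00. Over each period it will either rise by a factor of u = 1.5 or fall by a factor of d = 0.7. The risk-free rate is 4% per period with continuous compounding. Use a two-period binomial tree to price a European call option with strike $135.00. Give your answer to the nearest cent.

Risk-neutral probability p = (e^0.04 − 0.7)/(1.5 − 0.7) = 0.3408/0.8000 = 0.4260
Terminal stock prices: S_uu = 236.2, S_ud = 110.2, S_dd = 51.45
Terminal payoffs (S − K): max(101.2, 0) = 101.2, max(-24.75, 0) = 0, max(-83.55, 0) = 0
Node u (S = 157.5): V_u = e^(−0.04)·[0.4260·101.2500 + 0.5740·0.0000] = 41.4426
Node d (S = 73.5): V_d = e^(−0.04)·[0.4260·0.0000 + 0.5740·0.0000] = 0.0000
Node 0 (S = 105): V_0 = e^(−0.04)·[0.4260·41.4426 + 0.5740·0.0000] = 16.9628

$16.96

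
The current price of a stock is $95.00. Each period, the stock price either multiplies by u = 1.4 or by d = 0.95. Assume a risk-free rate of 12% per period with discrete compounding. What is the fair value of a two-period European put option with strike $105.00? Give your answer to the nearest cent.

$5.95

Risk-neutral probability p = (1 + 0.12 − 0.95)/(1.4 − 0.95) = 0.1700/0.4500 = 0.3778
Terminal stock prices: S_uu = 186.2, S_ud = 126.3, S_dd = 85.74
Terminal payoffs (K − S): max(-81.2, 0) = 0, max(-21.35, 0) = 0, max(19.26, 0) = 19.26
Node u (S = 133): V_u = 1/1.12·[0.3778·0.0000 + 0.6222·0.0000] = 0.0000
Node d (S = 90.25): V_d = 1/1.12·[0.3778·0.0000 + 0.6222·19.2625] = 10.7014
Node 0 (S = 95): V_0 = 1/1.12·[0.3778·0.0000 + 0.6222·10.7014] = 5.9452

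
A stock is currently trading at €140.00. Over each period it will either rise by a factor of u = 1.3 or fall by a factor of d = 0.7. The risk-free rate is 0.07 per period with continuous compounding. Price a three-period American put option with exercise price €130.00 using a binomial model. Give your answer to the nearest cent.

Risk-neutral probability p = (e^0.07 − 0.7)/(1.3 − 0.7) = 0.3725/0.6000 = 0.6208
Terminal stock prices: S_uuu = 307.6, S_uud = 165.6, S_udd = 89.18, S_ddd = 48.02
Terminal payoffs (K − S): max(-177.6, 0) = 0, max(-35.62, 0) = 0, max(40.82, 0) = 40.82, max(81.98, 0) = 81.98
Node uu (S = 236.6): continuation = e^(−0.07)·[0.6208·0.0000 + 0.3792·0.0000] = 0.0000; exercise value = 0.0000 ≤ continuation, so V_uu = 0.0000
Node ud (S = 127.4): continuation = e^(−0.07)·[0.6208·0.0000 + 0.3792·40.8200] = 14.4307; exercise value = 2.6000 ≤ continuation, so V_ud = 14.4307
Node dd (S = 68.6): continuation = e^(−0.07)·[0.6208·40.8200 + 0.3792·81.9800] = 52.6112; exercise value = 61.4000 > continuation, so V_dd = 61.4000 (exercise)
Node u (S = 182): continuation = e^(−0.07)·[0.6208·0.0000 + 0.3792·14.4307] = 5.1015; exercise value = 0.0000 ≤ continuation, so V_u = 5.1015
Node d (S = 98): continuation = e^(−0.07)·[0.6208·14.4307 + 0.3792·61.4000] = 30.0597; exercise value = 32.0000 > continuation, so V_d = 32.0000 (exercise)
Node 0 (S = 140): continuation = e^(−0.07)·[0.6208·5.1015 + 0.3792·32.0000] = 14.2658; exercise value = 0.0000 ≤ continuation, so V_0 = 14.2658

€14.27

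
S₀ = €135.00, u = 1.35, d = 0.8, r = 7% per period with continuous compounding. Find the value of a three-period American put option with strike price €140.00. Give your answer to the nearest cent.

€17.44

Risk-neutral probability p = (e^0.07 − 0.8)/(1.35 − 0.8) = 0.2725/0.5500 = 0.4955
Terminal stock prices: S_uuu = 332.2, S_uud = 196.8, S_udd = 116.6, S_ddd = 69.12
Terminal payoffs (K − S): max(-192.2, 0) = 0, max(-56.83, 0) = 0, max(23.36, 0) = 23.36, max(70.88, 0) = 70.88
Node uu (S = 246): continuation = e^(−0.07)·[0.4955·0.0000 + 0.5045·0.0000] = 0.0000; exercise value = 0.0000 ≤ continuation, so V_uu = 0.0000
Node ud (S = 145.8): continuation = e^(−0.07)·[0.4955·0.0000 + 0.5045·23.3600] = 10.9890; exercise value = 0.0000 ≤ continuation, so V_ud = 10.9890
Node dd (S = 86.4): continuation = e^(−0.07)·[0.4955·23.3600 + 0.5045·70.8800] = 44.1351; exercise value = 53.6000 > continuation, so V_dd = 53.6000 (exercise)
Node u (S = 182.2): continuation = e^(−0.07)·[0.4955·0.0000 + 0.5045·10.9890] = 5.1695; exercise value = 0.0000 ≤ continuation, so V_u = 5.1695
Node d (S = 108): continuation = e^(−0.07)·[0.4955·10.9890 + 0.5045·53.6000] = 30.2912; exercise value = 32.0000 > continuation, so V_d = 32.0000 (exercise)
Node 0 (S = 135): continuation = e^(−0.07)·[0.4955·5.1695 + 0.5045·32.0000] = 17.4416; exercise value = 5.0000 ≤ continuation, so V_0 = 17.4416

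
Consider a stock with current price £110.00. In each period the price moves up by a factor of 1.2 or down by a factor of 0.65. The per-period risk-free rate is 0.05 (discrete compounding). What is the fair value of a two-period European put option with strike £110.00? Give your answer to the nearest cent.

£12.99

Risk-neutral probability p = (1 + 0.05 − 0.65)/(1.2 − 0.65) = 0.4000/0.5500 = 0.7273
Terminal stock prices: S_uu = 158.4, S_ud = 85.8, S_dd = 46.48
Terminal payoffs (K − S): max(-48.4, 0) = 0, max(24.2, 0) = 24.2, max(63.52, 0) = 63.52
Node u (S = 132): V_u = 1/1.05·[0.7273·0.0000 + 0.2727·24.2000] = 6.2857
Node d (S = 71.5): V_d = 1/1.05·[0.7273·24.2000 + 0.2727·63.5250] = 33.2619
Node 0 (S = 110): V_0 = 1/1.05·[0.7273·6.2857 + 0.2727·33.2619] = 12.9932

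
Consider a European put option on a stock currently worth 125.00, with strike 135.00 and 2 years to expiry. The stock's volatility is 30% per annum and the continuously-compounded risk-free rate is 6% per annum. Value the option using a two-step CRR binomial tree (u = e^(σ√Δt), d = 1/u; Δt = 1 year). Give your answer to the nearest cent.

17.59

CRR parameters: u = e^(σ√Δt) = e^(0.3·√1) = 1.3499, d = 1/u = 0.7408
Per-period rate: rΔt = 0.06·1 = 0.06, so R = e^0.06 = 1.0618
Risk-neutral probability p = (e^0.06 − 0.7408)/(1.3499 − 0.7408) = 0.3210/0.6090 = 0.5271
Terminal stock prices: S_uu = 227.8, S_ud = 125, S_dd = 68.6
Terminal payoffs (K − S): max(-92.76, 0) = 0, max(10, 0) = 10, max(66.4, 0) = 66.4
Node u (S = 168.7): V_u = e^(−0.06)·[0.5271·0.0000 + 0.4729·10.0000] = 4.4537
Node d (S = 92.6): V_d = e^(−0.06)·[0.5271·10.0000 + 0.4729·66.3985] = 34.5359
Node 0 (S = 125): V_0 = e^(−0.06)·[0.5271·4.4537 + 0.4729·34.5359] = 17.5921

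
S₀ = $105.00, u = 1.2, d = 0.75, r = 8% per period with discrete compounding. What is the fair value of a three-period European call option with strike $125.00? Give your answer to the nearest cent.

$17.67

Risk-neutral probability p = (1 + 0.08 − 0.75)/(1.2 − 0.75) = 0.3300/0.4500 = 0.7333
Terminal stock prices: S_uuu = 181.4, S_uud = 113.4, S_udd = 70.88, S_ddd = 44.3
Terminal payoffs (S − K): max(56.44, 0) = 56.44, max(-11.6, 0) = 0, max(-54.12, 0) = 0, max(-80.7, 0) = 0
Node uu (S = 151.2): V_uu = 1/1.08·[0.7333·56.4400 + 0.2667·0.0000] = 38.3235
Node ud (S = 94.5): V_ud = 1/1.08·[0.7333·0.0000 + 0.2667·0.0000] = 0.0000
Node dd (S = 59.06): V_dd = 1/1.08·[0.7333·0.0000 + 0.2667·0.0000] = 0.0000
Node u (S = 126): V_u = 1/1.08·[0.7333·38.3235 + 0.2667·0.0000] = 26.0221
Node d (S = 78.75): V_d = 1/1.08·[0.7333·0.0000 + 0.2667·0.0000] = 0.0000
Node 0 (S = 105): V_0 = 1/1.08·[0.7333·26.0221 + 0.2667·0.0000] = 17.6693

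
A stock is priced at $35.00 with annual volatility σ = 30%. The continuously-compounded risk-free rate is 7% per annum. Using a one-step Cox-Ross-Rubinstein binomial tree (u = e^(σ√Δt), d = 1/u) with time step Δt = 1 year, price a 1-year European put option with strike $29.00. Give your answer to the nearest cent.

$1.30

CRR parameters: u = e^(σ√Δt) = e^(0.3·√1) = 1.3499, d = 1/u = 0.7408
Per-period rate: rΔt = 0.07·1 = 0.07, so R = e^0.07 = 1.0725
Risk-neutral probability p = (e^0.07 − 0.7408)/(1.3499 − 0.7408) = 0.3317/0.6090 = 0.5446
Terminal stock prices: S_u = 47.25, S_d = 25.93
Terminal payoffs (K − S): max(-18.25, 0) = 0, max(3.071, 0) = 3.071
Node 0 (S = 35): V_0 = e^(−0.07)·[0.5446·0.0000 + 0.4554·3.0714] = 1.3041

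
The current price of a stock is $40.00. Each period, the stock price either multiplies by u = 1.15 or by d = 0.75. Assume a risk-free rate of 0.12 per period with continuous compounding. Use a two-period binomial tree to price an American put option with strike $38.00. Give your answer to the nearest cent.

Risk-neutral probability p = (e^0.12 − 0.75)/(1.15 − 0.75) = 0.3775/0.4000 = 0.9437
Terminal stock prices: S_uu = 52.9, S_ud = 34.5, S_dd = 22.5
Terminal payoffs (K − S): max(-14.9, 0) = 0, max(3.5, 0) = 3.5, max(15.5, 0) = 15.5
Node u (S = 46): continuation = e^(−0.12)·[0.9437·0.0000 + 0.0563·3.5000] = 0.1746; exercise value = 0.0000 ≤ continuation, so V_u = 0.1746
Node d (S = 30): continuation = e^(−0.12)·[0.9437·3.5000 + 0.0563·15.5000] = 3.7030; exercise value = 8.0000 > continuation, so V_d = 8.0000 (exercise)
Node 0 (S = 40): continuation = e^(−0.12)·[0.9437·0.1746 + 0.0563·8.0000] = 0.5453; exercise value = 0.0000 ≤ continuation, so V_0 = 0.5453

$0.55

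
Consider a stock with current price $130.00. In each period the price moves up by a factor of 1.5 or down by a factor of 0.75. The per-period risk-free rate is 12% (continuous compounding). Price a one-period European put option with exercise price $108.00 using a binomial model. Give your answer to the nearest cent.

$4.63

Risk-neutral probability p = (e^0.12 − 0.75)/(1.5 − 0.75) = 0.3775/0.7500 = 0.5033
Terminal stock prices: S_u = 195, S_d = 97.5
Terminal payoffs (K − S): max(-87, 0) = 0, max(10.5, 0) = 10.5
Node 0 (S = 130): V_0 = e^(−0.12)·[0.5033·0.0000 + 0.4967·10.5000] = 4.6253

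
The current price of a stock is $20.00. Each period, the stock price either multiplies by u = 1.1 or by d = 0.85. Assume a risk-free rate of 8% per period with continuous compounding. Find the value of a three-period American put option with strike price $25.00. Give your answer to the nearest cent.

Risk-neutral probability p = (e^0.08 − 0.85)/(1.1 − 0.85) = 0.2333/0.2500 = 0.9331
Terminal stock prices: S_uuu = 26.62, S_uud = 20.57, S_udd = 15.89, S_ddd = 12.28
Terminal payoffs (K − S): max(-1.62, 0) = 0, max(4.43, 0) = 4.43, max(9.105, 0) = 9.105, max(12.72, 0) = 12.72
Node uu (S = 24.2): continuation = e^(−0.08)·[0.9331·0.0000 + 0.0669·4.4300] = 0.2734; exercise value = 0.8000 > continuation, so V_uu = 0.8000 (exercise)
Node ud (S = 18.7): continuation = e^(−0.08)·[0.9331·4.4300 + 0.0669·9.1050] = 4.3779; exercise value = 6.3000 > continuation, so V_ud = 6.3000 (exercise)
Node dd (S = 14.45): continuation = e^(−0.08)·[0.9331·9.1050 + 0.0669·12.7175] = 8.6279; exercise value = 10.5500 > continuation, so V_dd = 10.5500 (exercise)
Node u (S = 22): continuation = e^(−0.08)·[0.9331·0.8000 + 0.0669·6.3000] = 1.0779; exercise value = 3.0000 > continuation, so V_u = 3.0000 (exercise)
Node d (S = 17): continuation = e^(−0.08)·[0.9331·6.3000 + 0.0669·10.5500] = 6.0779; exercise value = 8.0000 > continuation, so V_d = 8.0000 (exercise)
Node 0 (S = 20): continuation = e^(−0.08)·[0.9331·3.0000 + 0.0669·8.0000] = 3.0779; exercise value = 5.0000 > continuation, so V_0 = 5.0000 (exercise)

$5.00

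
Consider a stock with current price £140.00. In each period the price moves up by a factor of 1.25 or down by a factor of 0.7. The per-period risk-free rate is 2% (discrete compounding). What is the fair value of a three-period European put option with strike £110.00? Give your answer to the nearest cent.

Risk-neutral probability p = (1 + 0.02 − 0.7)/(1.25 − 0.7) = 0.3200/0.5500 = 0.5818
Terminal stock prices: S_uuu = 273.4, S_uud = 153.1, S_udd = 85.75, S_ddd = 48.02
Terminal payoffs (K − S): max(-163.4, 0) = 0, max(-43.12, 0) = 0, max(24.25, 0) = 24.25, max(61.98, 0) = 61.98
Node uu (S = 218.8): V_uu = 1/1.02·[0.5818·0.0000 + 0.4182·0.0000] = 0.0000
Node ud (S = 122.5): V_ud = 1/1.02·[0.5818·0.0000 + 0.4182·24.2500] = 9.9421
Node dd (S = 68.6): V_dd = 1/1.02·[0.5818·24.2500 + 0.4182·61.9800] = 39.2431
Node u (S = 175): V_u = 1/1.02·[0.5818·0.0000 + 0.4182·9.9421] = 4.0761
Node d (S = 98): V_d = 1/1.02·[0.5818·9.9421 + 0.4182·39.2431] = 21.7600
Node 0 (S = 140): V_0 = 1/1.02·[0.5818·4.0761 + 0.4182·21.7600] = 11.2463

£11.25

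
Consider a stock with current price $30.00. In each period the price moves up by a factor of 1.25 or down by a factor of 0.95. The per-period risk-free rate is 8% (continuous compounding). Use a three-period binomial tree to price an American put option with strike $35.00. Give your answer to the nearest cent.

Risk-neutral probability p = (e^0.08 − 0.95)/(1.25 − 0.95) = 0.1333/0.3000 = 0.4443
Terminal stock prices: S_uuu = 58.59, S_uud = 44.53, S_udd = 33.84, S_ddd = 25.72
Terminal payoffs (K − S): max(-23.59, 0) = 0, max(-9.531, 0) = 0, max(1.156, 0) = 1.156, max(9.279, 0) = 9.279
Node uu (S = 46.88): continuation = e^(−0.08)·[0.4443·0.0000 + 0.5557·0.0000] = 0.0000; exercise value = 0.0000 ≤ continuation, so V_uu = 0.0000
Node ud (S = 35.62): continuation = e^(−0.08)·[0.4443·0.0000 + 0.5557·1.1562] = 0.5931; exercise value = 0.0000 ≤ continuation, so V_ud = 0.5931
Node dd (S = 27.07): continuation = e^(−0.08)·[0.4443·1.1562 + 0.5557·9.2788] = 5.2341; exercise value = 7.9250 > continuation, so V_dd = 7.9250 (exercise)
Node u (S = 37.5): continuation = e^(−0.08)·[0.4443·0.0000 + 0.5557·0.5931] = 0.3043; exercise value = 0.0000 ≤ continuation, so V_u = 0.3043
Node d (S = 28.5): continuation = e^(−0.08)·[0.4443·0.5931 + 0.5557·7.9250] = 4.3087; exercise value = 6.5000 > continuation, so V_d = 6.5000 (exercise)
Node 0 (S = 30): continuation = e^(−0.08)·[0.4443·0.3043 + 0.5557·6.5000] = 3.4592; exercise value = 5.0000 > continuation, so V_0 = 5.0000 (exercise)

$5.00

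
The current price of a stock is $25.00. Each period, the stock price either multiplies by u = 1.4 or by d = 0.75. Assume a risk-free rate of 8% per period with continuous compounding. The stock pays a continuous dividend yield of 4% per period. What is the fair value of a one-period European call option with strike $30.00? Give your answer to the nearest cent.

$2.07

Per-period risk-free factor R = e^0.08 = 1.0833; dividend-adjusted growth = e^(0.08−0.04) = 1.0408.
Risk-neutral probability p = (1.0408 − 0.75)/(1.4 − 0.75) = 0.2908/0.6500 = 0.4474
Terminal stock prices: S_u = 35, S_d = 18.75
Terminal payoffs (S − K): max(5, 0) = 5, max(-11.25, 0) = 0
Node 0 (S = 25): V_0 = e^(−0.08)·[0.4474·5.0000 + 0.5526·0.0000] = 2.0650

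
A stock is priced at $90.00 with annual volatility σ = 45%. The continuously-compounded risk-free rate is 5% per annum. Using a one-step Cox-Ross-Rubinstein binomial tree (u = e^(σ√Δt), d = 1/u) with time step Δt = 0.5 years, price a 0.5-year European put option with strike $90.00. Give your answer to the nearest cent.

$12.91

CRR parameters: u = e^(σ√Δt) = e^(0.45·√0.5) = 1.3746, d = 1/u = 0.7275
Per-period rate: rΔt = 0.05·0.5 = 0.025, so R = e^0.025 = 1.0253
Risk-neutral probability p = (e^0.025 − 0.7275)/(1.3746 − 0.7275) = 0.2979/0.6472 = 0.4602
Terminal stock prices: S_u = 123.7, S_d = 65.47
Terminal payoffs (K − S): max(-33.72, 0) = 0, max(24.53, 0) = 24.53
Node 0 (S = 90): V_0 = e^(−0.025)·[0.4602·0.0000 + 0.5398·24.5287] = 12.9130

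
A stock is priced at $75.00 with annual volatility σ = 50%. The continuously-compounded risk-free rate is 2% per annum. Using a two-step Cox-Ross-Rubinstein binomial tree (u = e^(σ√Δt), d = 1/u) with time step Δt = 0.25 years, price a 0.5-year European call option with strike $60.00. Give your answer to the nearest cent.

CRR parameters: u = e^(σ√Δt) = e^(0.5·√0.25) = 1.2840, d = 1/u = 0.7788
Per-period rate: rΔt = 0.02·0.25 = 0.005, so R = e^0.005 = 1.0050
Risk-neutral probability p = (e^0.005 − 0.7788)/(1.2840 − 0.7788) = 0.2262/0.5052 = 0.4477
Terminal stock prices: S_uu = 123.7, S_ud = 75, S_dd = 45.49
Terminal payoffs (S − K): max(63.65, 0) = 63.65, max(15, 0) = 15, max(-14.51, 0) = 0
Node u (S = 96.3): V_u = e^(−0.005)·[0.4477·63.6541 + 0.5523·15.0000] = 36.6012
Node d (S = 58.41): V_d = e^(−0.005)·[0.4477·15.0000 + 0.5523·0.0000] = 6.6827
Node 0 (S = 75): V_0 = e^(−0.005)·[0.4477·36.6012 + 0.5523·6.6827] = 19.9784

$19.98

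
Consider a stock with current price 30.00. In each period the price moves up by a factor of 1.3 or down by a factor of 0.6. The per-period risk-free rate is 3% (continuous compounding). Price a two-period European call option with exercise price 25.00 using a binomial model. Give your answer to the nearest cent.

Risk-neutral probability p = (e^0.03 − 0.6)/(1.3 − 0.6) = 0.4305/0.7000 = 0.6149
Terminal stock prices: S_uu = 50.7, S_ud = 23.4, S_dd = 10.8
Terminal payoffs (S − K): max(25.7, 0) = 25.7, max(-1.6, 0) = 0, max(-14.2, 0) = 0
Node u (S = 39): V_u = e^(−0.03)·[0.6149·25.7000 + 0.3851·0.0000] = 15.3368
Node d (S = 18): V_d = e^(−0.03)·[0.6149·0.0000 + 0.3851·0.0000] = 0.0000
Node 0 (S = 30): V_0 = e^(−0.03)·[0.6149·15.3368 + 0.3851·0.0000] = 9.1524

9.15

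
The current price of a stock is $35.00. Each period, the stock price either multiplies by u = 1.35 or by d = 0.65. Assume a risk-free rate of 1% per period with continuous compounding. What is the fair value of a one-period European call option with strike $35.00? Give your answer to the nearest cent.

$6.24

Risk-neutral probability p = (e^0.01 − 0.65)/(1.35 − 0.65) = 0.3601/0.7000 = 0.5144
Terminal stock prices: S_u = 47.25, S_d = 22.75
Terminal payoffs (S − K): max(12.25, 0) = 12.25, max(-12.25, 0) = 0
Node 0 (S = 35): V_0 = e^(−0.01)·[0.5144·12.2500 + 0.4856·0.0000] = 6.2382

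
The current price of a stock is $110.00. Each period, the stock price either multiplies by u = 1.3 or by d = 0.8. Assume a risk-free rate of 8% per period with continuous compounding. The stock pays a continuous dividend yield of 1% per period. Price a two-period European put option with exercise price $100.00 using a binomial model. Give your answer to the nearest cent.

Per-period risk-free factor R = e^0.08 = 1.0833; dividend-adjusted growth = e^(0.08−0.01) = 1.0725.
Risk-neutral probability p = (1.0725 − 0.8)/(1.3 − 0.8) = 0.2725/0.5000 = 0.5450
Terminal stock prices: S_uu = 185.9, S_ud = 114.4, S_dd = 70.4
Terminal payoffs (K − S): max(-85.9, 0) = 0, max(-14.4, 0) = 0, max(29.6, 0) = 29.6
Node u (S = 143): V_u = e^(−0.08)·[0.5450·0.0000 + 0.4550·0.0000] = 0.0000
Node d (S = 88): V_d = e^(−0.08)·[0.5450·0.0000 + 0.4550·29.6000] = 12.4321
Node 0 (S = 110): V_0 = e^(−0.08)·[0.5450·0.0000 + 0.4550·12.4321] = 5.2215

$5.22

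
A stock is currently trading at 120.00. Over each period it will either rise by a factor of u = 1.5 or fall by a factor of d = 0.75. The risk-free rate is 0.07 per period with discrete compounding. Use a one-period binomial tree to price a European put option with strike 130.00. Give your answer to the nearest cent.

21.43

Risk-neutral probability p = (1 + 0.07 − 0.75)/(1.5 − 0.75) = 0.3200/0.7500 = 0.4267
Terminal stock prices: S_u = 180, S_d = 90
Terminal payoffs (K − S): max(-50, 0) = 0, max(40, 0) = 40
Node 0 (S = 120): V_0 = 1/1.07·[0.4267·0.0000 + 0.5733·40.0000] = 21.4330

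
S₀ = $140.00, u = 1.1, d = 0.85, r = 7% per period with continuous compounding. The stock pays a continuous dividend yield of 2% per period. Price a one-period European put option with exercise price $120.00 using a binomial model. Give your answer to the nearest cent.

Per-period risk-free factor R = e^0.07 = 1.0725; dividend-adjusted growth = e^(0.07−0.02) = 1.0513.
Risk-neutral probability p = (1.0513 − 0.85)/(1.1 − 0.85) = 0.2013/0.2500 = 0.8051
Terminal stock prices: S_u = 154, S_d = 119
Terminal payoffs (K − S): max(-34, 0) = 0, max(1, 0) = 1
Node 0 (S = 140): V_0 = e^(−0.07)·[0.8051·0.0000 + 0.1949·1.0000] = 0.1817

$0.18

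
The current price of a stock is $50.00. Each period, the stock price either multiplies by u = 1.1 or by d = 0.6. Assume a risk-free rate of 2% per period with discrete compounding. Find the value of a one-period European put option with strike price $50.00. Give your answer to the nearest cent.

Risk-neutral probability p = (1 + 0.02 − 0.6)/(1.1 − 0.6) = 0.4200/0.5000 = 0.8400
Terminal stock prices: S_u = 55, S_d = 30
Terminal payoffs (K − S): max(-5, 0) = 0, max(20, 0) = 20
Node 0 (S = 50): V_0 = 1/1.02·[0.8400·0.0000 + 0.1600·20.0000] = 3.1373

$3.14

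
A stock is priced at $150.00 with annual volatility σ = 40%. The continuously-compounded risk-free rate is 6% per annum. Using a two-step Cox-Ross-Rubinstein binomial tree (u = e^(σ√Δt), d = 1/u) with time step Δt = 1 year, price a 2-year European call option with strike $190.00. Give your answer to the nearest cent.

CRR parameters: u = e^(σ√Δt) = e^(0.4·√1) = 1.4918, d = 1/u = 0.6703
Per-period rate: rΔt = 0.06·1 = 0.06, so R = e^0.06 = 1.0618
Risk-neutral probability p = (e^0.06 − 0.6703)/(1.4918 − 0.6703) = 0.3915/0.8215 = 0.4766
Terminal stock prices: S_uu = 333.8, S_ud = 150, S_dd = 67.4
Terminal payoffs (S − K): max(143.8, 0) = 143.8, max(-40, 0) = 0, max(-122.6, 0) = 0
Node u (S = 223.8): V_u = e^(−0.06)·[0.4766·143.8311 + 0.5234·0.0000] = 64.5558
Node d (S = 100.5): V_d = e^(−0.06)·[0.4766·0.0000 + 0.5234·0.0000] = 0.0000
Node 0 (S = 150): V_0 = e^(−0.06)·[0.4766·64.5558 + 0.5234·0.0000] = 28.9746

$28.97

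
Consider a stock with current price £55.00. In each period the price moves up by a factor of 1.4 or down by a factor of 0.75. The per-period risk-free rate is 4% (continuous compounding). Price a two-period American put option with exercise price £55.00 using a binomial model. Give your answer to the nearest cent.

Risk-neutral probability p = (e^0.04 − 0.75)/(1.4 − 0.75) = 0.2908/0.6500 = 0.4474
Terminal stock prices: S_uu = 107.8, S_ud = 57.75, S_dd = 30.94
Terminal payoffs (K − S): max(-52.8, 0) = 0, max(-2.75, 0) = 0, max(24.06, 0) = 24.06
Node u (S = 77): continuation = e^(−0.04)·[0.4474·0.0000 + 0.5526·0.0000] = 0.0000; exercise value = 0.0000 ≤ continuation, so V_u = 0.0000
Node d (S = 41.25): continuation = e^(−0.04)·[0.4474·0.0000 + 0.5526·24.0625] = 12.7755; exercise value = 13.7500 > continuation, so V_d = 13.7500 (exercise)
Node 0 (S = 55): continuation = e^(−0.04)·[0.4474·0.0000 + 0.5526·13.7500] = 7.3003; exercise value = 0.0000 ≤ continuation, so V_0 = 7.3003

£7.30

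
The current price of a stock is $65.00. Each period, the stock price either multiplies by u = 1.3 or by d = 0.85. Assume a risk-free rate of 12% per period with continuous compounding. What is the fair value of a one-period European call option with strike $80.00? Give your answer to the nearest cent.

$2.46

Risk-neutral probability p = (e^0.12 − 0.85)/(1.3 − 0.85) = 0.2775/0.4500 = 0.6167
Terminal stock prices: S_u = 84.5, S_d = 55.25
Terminal payoffs (S − K): max(4.5, 0) = 4.5, max(-24.75, 0) = 0
Node 0 (S = 65): V_0 = e^(−0.12)·[0.6167·4.5000 + 0.3833·0.0000] = 2.4612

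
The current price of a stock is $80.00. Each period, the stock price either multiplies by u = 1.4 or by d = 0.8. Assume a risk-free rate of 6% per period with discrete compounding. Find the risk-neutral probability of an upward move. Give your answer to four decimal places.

Risk-neutral probability p = (1 + 0.06 − 0.8)/(1.4 − 0.8) = 0.2600/0.6000 = 0.4333

p = 0.4333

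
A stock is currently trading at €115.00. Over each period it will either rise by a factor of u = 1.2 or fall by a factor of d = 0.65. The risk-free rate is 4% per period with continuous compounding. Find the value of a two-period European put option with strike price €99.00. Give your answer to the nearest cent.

Risk-neutral probability p = (e^0.04 − 0.65)/(1.2 − 0.65) = 0.3908/0.5500 = 0.7106
Terminal stock prices: S_uu = 165.6, S_ud = 89.7, S_dd = 48.59
Terminal payoffs (K − S): max(-66.6, 0) = 0, max(9.3, 0) = 9.3, max(50.41, 0) = 50.41
Node u (S = 138): V_u = e^(−0.04)·[0.7106·0.0000 + 0.2894·9.3000] = 2.5862
Node d (S = 74.75): V_d = e^(−0.04)·[0.7106·9.3000 + 0.2894·50.4125] = 20.3682
Node 0 (S = 115): V_0 = e^(−0.04)·[0.7106·2.5862 + 0.2894·20.3682] = 7.4297

€7.43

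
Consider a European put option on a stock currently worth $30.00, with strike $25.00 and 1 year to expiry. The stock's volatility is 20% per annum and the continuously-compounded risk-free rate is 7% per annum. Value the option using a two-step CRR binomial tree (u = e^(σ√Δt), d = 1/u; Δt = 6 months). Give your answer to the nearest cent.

$0.37

CRR parameters: u = e^(σ√Δt) = e^(0.2·√0.5) = 1.1519, d = 1/u = 0.8681
Per-period rate: rΔt = 0.07·0.5 = 0.035, so R = e^0.035 = 1.0356
Risk-neutral probability p = (e^0.035 − 0.8681)/(1.1519 − 0.8681) = 0.1675/0.2838 = 0.5902
Terminal stock prices: S_uu = 39.81, S_ud = 30, S_dd = 22.61
Terminal payoffs (K − S): max(-14.81, 0) = 0, max(-5, 0) = 0, max(2.391, 0) = 2.391
Node u (S = 34.56): V_u = e^(−0.035)·[0.5902·0.0000 + 0.4098·0.0000] = 0.0000
Node d (S = 26.04): V_d = e^(−0.035)·[0.5902·0.0000 + 0.4098·2.3909] = 0.9460
Node 0 (S = 30): V_0 = e^(−0.035)·[0.5902·0.0000 + 0.4098·0.9460] = 0.3743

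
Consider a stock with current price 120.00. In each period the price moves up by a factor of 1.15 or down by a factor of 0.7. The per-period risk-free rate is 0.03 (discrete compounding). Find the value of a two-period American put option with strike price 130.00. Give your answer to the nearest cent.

Risk-neutral probability p = (1 + 0.03 − 0.7)/(1.15 − 0.7) = 0.3300/0.4500 = 0.7333
Terminal stock prices: S_uu = 158.7, S_ud = 96.6, S_dd = 58.8
Terminal payoffs (K − S): max(-28.7, 0) = 0, max(33.4, 0) = 33.4, max(71.2, 0) = 71.2
Node u (S = 138): continuation = 1/1.03·[0.7333·0.0000 + 0.2667·33.4000] = 8.6472; exercise value = 0.0000 ≤ continuation, so V_u = 8.6472
Node d (S = 84): continuation = 1/1.03·[0.7333·33.4000 + 0.2667·71.2000] = 42.2136; exercise value = 46.0000 > continuation, so V_d = 46.0000 (exercise)
Node 0 (S = 120): continuation = 1/1.03·[0.7333·8.6472 + 0.2667·46.0000] = 18.0660; exercise value = 10.0000 ≤ continuation, so V_0 = 18.0660

18.07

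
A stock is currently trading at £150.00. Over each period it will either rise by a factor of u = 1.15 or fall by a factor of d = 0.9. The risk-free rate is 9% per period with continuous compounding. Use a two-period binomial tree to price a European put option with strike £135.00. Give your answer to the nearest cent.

£0.56

Risk-neutral probability p = (e^0.09 − 0.9)/(1.15 − 0.9) = 0.1942/0.2500 = 0.7767
Terminal stock prices: S_uu = 198.4, S_ud = 155.2, S_dd = 121.5
Terminal payoffs (K − S): max(-63.37, 0) = 0, max(-20.25, 0) = 0, max(13.5, 0) = 13.5
Node u (S = 172.5): V_u = e^(−0.09)·[0.7767·0.0000 + 0.2233·0.0000] = 0.0000
Node d (S = 135): V_d = e^(−0.09)·[0.7767·0.0000 + 0.2233·13.5000] = 2.7551
Node 0 (S = 150): V_0 = e^(−0.09)·[0.7767·0.0000 + 0.2233·2.7551] = 0.5623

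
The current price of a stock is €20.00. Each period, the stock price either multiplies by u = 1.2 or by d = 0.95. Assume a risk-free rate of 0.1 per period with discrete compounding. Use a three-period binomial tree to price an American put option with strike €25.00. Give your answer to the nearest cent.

Risk-neutral probability p = (1 + 0.1 − 0.95)/(1.2 − 0.95) = 0.1500/0.2500 = 0.6000
Terminal stock prices: S_uuu = 34.56, S_uud = 27.36, S_udd = 21.66, S_ddd = 17.15
Terminal payoffs (K − S): max(-9.56, 0) = 0, max(-2.36, 0) = 0, max(3.34, 0) = 3.34, max(7.853, 0) = 7.853
Node uu (S = 28.8): continuation = 1/1.1·[0.6000·0.0000 + 0.4000·0.0000] = 0.0000; exercise value = 0.0000 ≤ continuation, so V_uu = 0.0000
Node ud (S = 22.8): continuation = 1/1.1·[0.6000·0.0000 + 0.4000·3.3400] = 1.2145; exercise value = 2.2000 > continuation, so V_ud = 2.2000 (exercise)
Node dd (S = 18.05): continuation = 1/1.1·[0.6000·3.3400 + 0.4000·7.8525] = 4.6773; exercise value = 6.9500 > continuation, so V_dd = 6.9500 (exercise)
Node u (S = 24): continuation = 1/1.1·[0.6000·0.0000 + 0.4000·2.2000] = 0.8000; exercise value = 1.0000 > continuation, so V_u = 1.0000 (exercise)
Node d (S = 19): continuation = 1/1.1·[0.6000·2.2000 + 0.4000·6.9500] = 3.7273; exercise value = 6.0000 > continuation, so V_d = 6.0000 (exercise)
Node 0 (S = 20): continuation = 1/1.1·[0.6000·1.0000 + 0.4000·6.0000] = 2.7273; exercise value = 5.0000 > continuation, so V_0 = 5.0000 (exercise)

€5.00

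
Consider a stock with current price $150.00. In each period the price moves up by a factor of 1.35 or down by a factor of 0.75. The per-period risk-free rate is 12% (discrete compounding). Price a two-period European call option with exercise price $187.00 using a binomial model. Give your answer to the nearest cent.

$26.19

Risk-neutral probability p = (1 + 0.12 − 0.75)/(1.35 − 0.75) = 0.3700/0.6000 = 0.6167
Terminal stock prices: S_uu = 273.4, S_ud = 151.9, S_dd = 84.38
Terminal payoffs (S − K): max(86.38, 0) = 86.38, max(-35.12, 0) = 0, max(-102.6, 0) = 0
Node u (S = 202.5): V_u = 1/1.12·[0.6167·86.3750 + 0.3833·0.0000] = 47.5577
Node d (S = 112.5): V_d = 1/1.12·[0.6167·0.0000 + 0.3833·0.0000] = 0.0000
Node 0 (S = 150): V_0 = 1/1.12·[0.6167·47.5577 + 0.3833·0.0000] = 26.1850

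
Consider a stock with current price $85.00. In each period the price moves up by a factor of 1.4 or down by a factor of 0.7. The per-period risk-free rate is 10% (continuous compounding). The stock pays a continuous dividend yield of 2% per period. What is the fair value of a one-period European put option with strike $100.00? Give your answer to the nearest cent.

Per-period risk-free factor R = e^0.1 = 1.1052; dividend-adjusted growth = e^(0.1−0.02) = 1.0833.
Risk-neutral probability p = (1.0833 − 0.7)/(1.4 − 0.7) = 0.3833/0.7000 = 0.5476
Terminal stock prices: S_u = 119, S_d = 59.5
Terminal payoffs (K − S): max(-19, 0) = 0, max(40.5, 0) = 40.5
Node 0 (S = 85): V_0 = e^(−0.1)·[0.5476·0.0000 + 0.4524·40.5000] = 16.5803

$16.58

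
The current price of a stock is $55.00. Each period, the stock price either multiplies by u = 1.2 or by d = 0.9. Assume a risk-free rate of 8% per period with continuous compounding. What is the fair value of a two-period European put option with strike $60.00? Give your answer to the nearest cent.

Risk-neutral probability p = (e^0.08 − 0.9)/(1.2 − 0.9) = 0.1833/0.3000 = 0.6110
Terminal stock prices: S_uu = 79.2, S_ud = 59.4, S_dd = 44.55
Terminal payoffs (K − S): max(-19.2, 0) = 0, max(0.6, 0) = 0.6, max(15.45, 0) = 15.45
Node u (S = 66): V_u = e^(−0.08)·[0.6110·0.0000 + 0.3890·0.6000] = 0.2155
Node d (S = 49.5): V_d = e^(−0.08)·[0.6110·0.6000 + 0.3890·15.4500] = 5.8870
Node 0 (S = 55): V_0 = e^(−0.08)·[0.6110·0.2155 + 0.3890·5.8870] = 2.2357

$2.24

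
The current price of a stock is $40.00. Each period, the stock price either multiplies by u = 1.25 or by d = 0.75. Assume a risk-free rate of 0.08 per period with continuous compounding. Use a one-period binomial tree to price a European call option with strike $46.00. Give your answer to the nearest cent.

Risk-neutral probability p = (e^0.08 − 0.75)/(1.25 − 0.75) = 0.3333/0.5000 = 0.6666
Terminal stock prices: S_u = 50, S_d = 30
Terminal payoffs (S − K): max(4, 0) = 4, max(-16, 0) = 0
Node 0 (S = 40): V_0 = e^(−0.08)·[0.6666·4.0000 + 0.3334·0.0000] = 2.4613

$2.46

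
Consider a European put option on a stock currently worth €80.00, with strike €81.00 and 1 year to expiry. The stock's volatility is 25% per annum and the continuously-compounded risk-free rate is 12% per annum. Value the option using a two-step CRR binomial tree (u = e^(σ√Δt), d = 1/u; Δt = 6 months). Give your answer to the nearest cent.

CRR parameters: u = e^(σ√Δt) = e^(0.25·√0.5) = 1.1934, d = 1/u = 0.8380
Per-period rate: rΔt = 0.12·0.5 = 0.06, so R = e^0.06 = 1.0618
Risk-neutral probability p = (e^0.06 − 0.8380)/(1.1934 − 0.8380) = 0.2239/0.3554 = 0.6299
Terminal stock prices: S_uu = 113.9, S_ud = 80, S_dd = 56.18
Terminal payoffs (K − S): max(-32.93, 0) = 0, max(1, 0) = 1, max(24.82, 0) = 24.82
Node u (S = 95.47): V_u = e^(−0.06)·[0.6299·0.0000 + 0.3701·1.0000] = 0.3485
Node d (S = 67.04): V_d = e^(−0.06)·[0.6299·1.0000 + 0.3701·24.8249] = 9.2456
Node 0 (S = 80): V_0 = e^(−0.06)·[0.6299·0.3485 + 0.3701·9.2456] = 3.4292

€3.43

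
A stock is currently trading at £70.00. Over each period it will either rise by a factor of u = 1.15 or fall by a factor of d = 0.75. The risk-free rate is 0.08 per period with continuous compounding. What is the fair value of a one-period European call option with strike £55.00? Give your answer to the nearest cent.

£19.61

Risk-neutral probability p = (e^0.08 − 0.75)/(1.15 − 0.75) = 0.3333/0.4000 = 0.8332
Terminal stock prices: S_u = 80.5, S_d = 52.5
Terminal payoffs (S − K): max(25.5, 0) = 25.5, max(-2.5, 0) = 0
Node 0 (S = 70): V_0 = e^(−0.08)·[0.8332·25.5000 + 0.1668·0.0000] = 19.6135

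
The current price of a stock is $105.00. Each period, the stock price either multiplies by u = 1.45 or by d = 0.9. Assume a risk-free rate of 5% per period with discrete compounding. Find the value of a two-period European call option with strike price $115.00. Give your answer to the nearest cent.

Risk-neutral probability p = (1 + 0.05 − 0.9)/(1.45 − 0.9) = 0.1500/0.5500 = 0.2727
Terminal stock prices: S_uu = 220.8, S_ud = 137, S_dd = 85.05
Terminal payoffs (S − K): max(105.8, 0) = 105.8, max(22.03, 0) = 22.03, max(-29.95, 0) = 0
Node u (S = 152.2): V_u = 1/1.05·[0.2727·105.7625 + 0.7273·22.0250] = 42.7262
Node d (S = 94.5): V_d = 1/1.05·[0.2727·22.0250 + 0.7273·0.0000] = 5.7208
Node 0 (S = 105): V_0 = 1/1.05·[0.2727·42.7262 + 0.7273·5.7208] = 15.0602

$15.06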